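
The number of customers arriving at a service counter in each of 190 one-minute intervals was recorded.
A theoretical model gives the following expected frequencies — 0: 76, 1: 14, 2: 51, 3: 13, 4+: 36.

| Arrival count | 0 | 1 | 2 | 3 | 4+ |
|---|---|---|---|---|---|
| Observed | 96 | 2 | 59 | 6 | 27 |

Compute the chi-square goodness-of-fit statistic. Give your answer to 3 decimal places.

22.823

cat         O        E   (O−E)²/E
0          96       76     5.2632
1           2       14    10.2857
2          59       51     1.2549
3           6       13     3.7692
4+         27       36     2.2500
Sum = 22.823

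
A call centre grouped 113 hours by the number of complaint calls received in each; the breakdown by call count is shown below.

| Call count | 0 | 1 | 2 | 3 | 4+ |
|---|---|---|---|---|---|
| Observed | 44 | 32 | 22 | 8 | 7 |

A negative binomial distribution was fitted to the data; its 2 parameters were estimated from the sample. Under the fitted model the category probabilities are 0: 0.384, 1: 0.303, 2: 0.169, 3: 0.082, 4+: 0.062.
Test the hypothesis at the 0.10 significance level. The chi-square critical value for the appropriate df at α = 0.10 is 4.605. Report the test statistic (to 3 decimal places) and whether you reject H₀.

0.769; do not reject

Expected counts E_i = n·p_i: 113×0.384 = 43.392, 113×0.303 = 34.239, 113×0.169 = 19.097, 113×0.082 = 9.266, 113×0.062 = 7.006.
cat         O        E   (O−E)²/E
0          44   43.392     0.0085
1          32   34.239     0.1464
2          22   19.097     0.4413
3           8    9.266     0.1730
4+          7    7.006     0.0000
Sum = 0.769
df = 2. Since 0.769 < 4.605, we do not reject H₀.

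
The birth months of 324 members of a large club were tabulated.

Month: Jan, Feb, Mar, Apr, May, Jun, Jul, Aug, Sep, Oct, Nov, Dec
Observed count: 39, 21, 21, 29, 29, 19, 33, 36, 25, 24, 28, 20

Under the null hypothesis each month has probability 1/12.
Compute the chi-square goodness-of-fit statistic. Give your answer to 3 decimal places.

Expected count for each of the 12 categories: 324/12 = 27.
Jan: (39 − 27)²/27 = 144/27 = 5.3333
Feb: (21 − 27)²/27 = 36/27 = 1.3333
Mar: (21 − 27)²/27 = 36/27 = 1.3333
Apr: (29 − 27)²/27 = 4/27 = 0.1481
May: (29 − 27)²/27 = 4/27 = 0.1481
Jun: (19 − 27)²/27 = 64/27 = 2.3704
Jul: (33 − 27)²/27 = 36/27 = 1.3333
Aug: (36 − 27)²/27 = 81/27 = 3.0000
Sep: (25 − 27)²/27 = 4/27 = 0.1481
Oct: (24 − 27)²/27 = 9/27 = 0.3333
Nov: (28 − 27)²/27 = 1/27 = 0.0370
Dec: (20 − 27)²/27 = 49/27 = 1.8148
Sum = 17.333

17.333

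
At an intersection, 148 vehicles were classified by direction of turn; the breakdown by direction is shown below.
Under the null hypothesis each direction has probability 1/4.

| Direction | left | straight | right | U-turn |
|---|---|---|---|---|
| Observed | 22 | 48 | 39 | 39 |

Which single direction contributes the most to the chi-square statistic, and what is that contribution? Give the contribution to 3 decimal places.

Under H₀ each category has probability 1/4, so each expected count is 148/4 = 37.
left: (22 − 37)²/37 = 225/37 = 6.0811
straight: (48 − 37)²/37 = 121/37 = 3.2703
right: (39 − 37)²/37 = 4/37 = 0.1081
U-turn: (39 − 37)²/37 = 4/37 = 0.1081
The largest term is for left: 6.081.

left, 6.081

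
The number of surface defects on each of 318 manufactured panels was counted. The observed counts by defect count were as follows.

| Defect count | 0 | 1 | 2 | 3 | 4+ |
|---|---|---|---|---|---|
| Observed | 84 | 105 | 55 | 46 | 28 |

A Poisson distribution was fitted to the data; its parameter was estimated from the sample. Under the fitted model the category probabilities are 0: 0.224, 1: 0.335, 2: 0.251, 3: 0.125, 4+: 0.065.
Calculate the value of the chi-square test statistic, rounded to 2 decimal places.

Expected counts E_i = n·p_i: 318×0.224 = 71.232, 318×0.335 = 106.53, 318×0.251 = 79.818, 318×0.125 = 39.75, 318×0.065 = 20.67.
χ² = (84−71.232)²/71.232 + (105−106.53)²/106.53 + (55−79.818)²/79.818 + (46−39.75)²/39.75 + (28−20.67)²/20.67
   = 2.289 + 0.022 + 7.717 + 0.983 + 2.599
Sum = 13.61

13.61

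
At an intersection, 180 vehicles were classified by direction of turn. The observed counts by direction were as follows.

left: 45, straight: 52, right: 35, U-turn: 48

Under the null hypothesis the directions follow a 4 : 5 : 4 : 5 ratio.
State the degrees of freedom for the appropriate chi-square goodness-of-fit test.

3

There are k = 4 categories and no parameters were estimated from the data, so df = 4 − 1 = 3.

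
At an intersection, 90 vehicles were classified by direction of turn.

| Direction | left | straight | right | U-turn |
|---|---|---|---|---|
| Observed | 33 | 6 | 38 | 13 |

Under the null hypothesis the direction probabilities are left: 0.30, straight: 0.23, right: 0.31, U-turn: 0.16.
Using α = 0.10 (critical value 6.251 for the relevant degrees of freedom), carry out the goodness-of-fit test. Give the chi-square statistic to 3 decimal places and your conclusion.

Expected counts E_i = n·p_i: 90×0.30 = 27, 90×0.23 = 20.7, 90×0.31 = 27.9, 90×0.16 = 14.4.
left: (33 − 27)²/27 = 36/27 = 1.3333
straight: (6 − 20.7)²/20.7 = 216.09/20.7 = 10.4391
right: (38 − 27.9)²/27.9 = 102.01/27.9 = 3.6563
U-turn: (13 − 14.4)²/14.4 = 1.96/14.4 = 0.1361
Sum = 15.565
df = 3. Since 15.565 > 6.251, we reject H₀.

15.565; reject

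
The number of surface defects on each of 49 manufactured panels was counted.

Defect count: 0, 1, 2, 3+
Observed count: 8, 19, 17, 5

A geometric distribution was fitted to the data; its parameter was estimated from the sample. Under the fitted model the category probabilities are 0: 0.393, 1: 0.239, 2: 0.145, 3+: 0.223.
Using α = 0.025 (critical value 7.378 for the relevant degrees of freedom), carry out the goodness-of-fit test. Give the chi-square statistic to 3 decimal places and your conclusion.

Expected counts E_i = n·p_i: 49×0.393 = 19.257, 49×0.239 = 11.711, 49×0.145 = 7.105, 49×0.223 = 10.927.
χ² = (8−19.257)²/19.257 + (19−11.711)²/11.711 + (17−7.105)²/7.105 + (5−10.927)²/10.927
   = 6.5805 + 4.5367 + 13.7806 + 3.2149
Sum = 28.113
df = 2. Since 28.113 > 7.378, we reject H₀.

28.113; reject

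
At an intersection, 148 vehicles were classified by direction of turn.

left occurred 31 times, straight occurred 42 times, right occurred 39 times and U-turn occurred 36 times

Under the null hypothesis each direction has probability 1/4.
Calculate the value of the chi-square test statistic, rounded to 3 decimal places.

1.784

Expected count for each of the 4 categories: 148/4 = 37.
cat           O        E   (O−E)²/E
left         31       37     0.9730
straight     42       37     0.6757
right        39       37     0.1081
U-turn       36       37     0.0270
Sum = 1.784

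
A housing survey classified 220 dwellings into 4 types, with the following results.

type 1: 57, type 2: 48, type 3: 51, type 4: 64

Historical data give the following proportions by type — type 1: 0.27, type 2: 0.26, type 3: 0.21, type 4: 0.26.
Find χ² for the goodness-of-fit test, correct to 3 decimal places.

Expected counts E_i = n·p_i: 220×0.27 = 59.4, 220×0.26 = 57.2, 220×0.21 = 46.2, 220×0.26 = 57.2.
type 1: (57 − 59.4)²/59.4 = 5.76/59.4 = 0.0970
type 2: (48 − 57.2)²/57.2 = 84.64/57.2 = 1.4797
type 3: (51 − 46.2)²/46.2 = 23.04/46.2 = 0.4987
type 4: (64 − 57.2)²/57.2 = 46.24/57.2 = 0.8084
Sum = 2.884

2.884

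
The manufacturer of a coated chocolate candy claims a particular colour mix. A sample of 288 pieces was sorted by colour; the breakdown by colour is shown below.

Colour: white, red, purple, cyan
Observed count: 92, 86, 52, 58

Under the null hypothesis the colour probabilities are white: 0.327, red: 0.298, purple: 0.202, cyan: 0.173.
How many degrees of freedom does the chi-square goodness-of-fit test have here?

There are k = 4 categories and no parameters were estimated from the data, so df = 4 − 1 = 3.

3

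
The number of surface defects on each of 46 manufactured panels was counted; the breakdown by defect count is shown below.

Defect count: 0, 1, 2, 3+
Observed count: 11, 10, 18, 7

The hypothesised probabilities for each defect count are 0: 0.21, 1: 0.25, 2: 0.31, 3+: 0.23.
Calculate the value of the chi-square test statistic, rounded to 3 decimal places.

2.574

Expected counts E_i = n·p_i: 46×0.21 = 9.66, 46×0.25 = 11.5, 46×0.31 = 14.26, 46×0.23 = 10.58.
cat         O        E   (O−E)²/E
0          11     9.66     0.1859
1          10     11.5     0.1957
2          18    14.26     0.9809
3+          7    10.58     1.2114
Sum = 2.574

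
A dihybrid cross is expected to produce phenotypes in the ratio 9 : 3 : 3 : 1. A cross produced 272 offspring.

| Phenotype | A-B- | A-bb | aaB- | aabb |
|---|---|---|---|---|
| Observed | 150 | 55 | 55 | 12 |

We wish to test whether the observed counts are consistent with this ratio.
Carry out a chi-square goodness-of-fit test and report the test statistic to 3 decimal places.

2.157

Ratio total = 16. Expected counts: 272×9/16 = 153, 272×3/16 = 51, 272×3/16 = 51, 272×1/16 = 17.
A-B-: (150 − 153)²/153 = 9/153 = 0.0588
A-bb: (55 − 51)²/51 = 16/51 = 0.3137
aaB-: (55 − 51)²/51 = 16/51 = 0.3137
aabb: (12 − 17)²/17 = 25/17 = 1.4706
Sum = 2.157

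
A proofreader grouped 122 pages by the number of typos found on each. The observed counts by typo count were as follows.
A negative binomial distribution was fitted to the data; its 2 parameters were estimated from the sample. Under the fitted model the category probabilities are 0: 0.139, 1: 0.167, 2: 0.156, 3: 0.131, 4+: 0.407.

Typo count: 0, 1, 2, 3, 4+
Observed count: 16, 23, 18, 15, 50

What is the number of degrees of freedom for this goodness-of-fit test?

There are k = 5 categories and 2 parameters estimated from the data, so df = 5 − 1 − 2 = 2.

2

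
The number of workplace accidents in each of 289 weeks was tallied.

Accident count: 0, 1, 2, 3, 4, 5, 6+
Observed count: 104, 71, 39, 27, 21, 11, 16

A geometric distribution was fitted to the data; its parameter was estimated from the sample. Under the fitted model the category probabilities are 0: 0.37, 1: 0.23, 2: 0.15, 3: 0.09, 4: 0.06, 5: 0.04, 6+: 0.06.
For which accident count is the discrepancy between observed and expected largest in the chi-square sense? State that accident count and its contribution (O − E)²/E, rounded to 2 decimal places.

4, 0.77

Expected counts E_i = n·p_i: 289×0.37 = 106.93, 289×0.23 = 66.47, 289×0.15 = 43.35, 289×0.09 = 26.01, 289×0.06 = 17.34, 289×0.04 = 11.56, 289×0.06 = 17.34.
cat         O        E   (O−E)²/E
0         104   106.93      0.080
1          71    66.47      0.309
2          39    43.35      0.437
3          27    26.01      0.038
4          21    17.34      0.773
5          11    11.56      0.027
6+         16    17.34      0.104
The largest term is for 4: 0.77.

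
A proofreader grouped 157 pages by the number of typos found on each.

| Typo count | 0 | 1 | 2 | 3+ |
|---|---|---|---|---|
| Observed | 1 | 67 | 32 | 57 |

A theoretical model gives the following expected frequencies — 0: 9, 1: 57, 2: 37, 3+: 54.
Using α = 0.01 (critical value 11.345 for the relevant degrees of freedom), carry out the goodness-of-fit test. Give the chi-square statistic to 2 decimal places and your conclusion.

9.71; do not reject

0: (1 − 9)²/9 = 64/9 = 7.111
1: (67 − 57)²/57 = 100/57 = 1.754
2: (32 − 37)²/37 = 25/37 = 0.676
3+: (57 − 54)²/54 = 9/54 = 0.167
Sum = 9.71
df = 3. Since 9.71 < 11.345, we do not reject H₀.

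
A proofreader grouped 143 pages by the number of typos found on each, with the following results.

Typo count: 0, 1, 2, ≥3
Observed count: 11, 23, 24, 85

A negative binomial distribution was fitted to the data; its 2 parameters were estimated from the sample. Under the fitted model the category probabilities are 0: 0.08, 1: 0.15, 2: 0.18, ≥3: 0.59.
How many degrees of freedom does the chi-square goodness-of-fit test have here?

There are k = 4 categories and 2 parameters estimated from the data, so df = 4 − 1 − 2 = 1.

1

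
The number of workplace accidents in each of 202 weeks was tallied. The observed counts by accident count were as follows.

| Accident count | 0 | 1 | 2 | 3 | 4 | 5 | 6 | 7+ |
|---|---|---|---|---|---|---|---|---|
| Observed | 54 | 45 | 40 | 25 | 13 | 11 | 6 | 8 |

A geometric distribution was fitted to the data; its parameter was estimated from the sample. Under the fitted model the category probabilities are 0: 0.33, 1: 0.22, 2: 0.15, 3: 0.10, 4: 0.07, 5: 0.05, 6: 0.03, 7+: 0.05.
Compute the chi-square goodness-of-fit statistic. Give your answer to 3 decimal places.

Expected counts E_i = n·p_i: 202×0.33 = 66.66, 202×0.22 = 44.44, 202×0.15 = 30.3, 202×0.10 = 20.2, 202×0.07 = 14.14, 202×0.05 = 10.1, 202×0.03 = 6.06, 202×0.05 = 10.1.
χ² = (54−66.66)²/66.66 + (45−44.44)²/44.44 + (40−30.3)²/30.3 + (25−20.2)²/20.2 + (13−14.14)²/14.14 + (11−10.1)²/10.1 + (6−6.06)²/6.06 + (8−10.1)²/10.1
   = 2.4044 + 0.0071 + 3.1053 + 1.1406 + 0.0919 + 0.0802 + 0.0006 + 0.4366
Sum = 7.267

7.267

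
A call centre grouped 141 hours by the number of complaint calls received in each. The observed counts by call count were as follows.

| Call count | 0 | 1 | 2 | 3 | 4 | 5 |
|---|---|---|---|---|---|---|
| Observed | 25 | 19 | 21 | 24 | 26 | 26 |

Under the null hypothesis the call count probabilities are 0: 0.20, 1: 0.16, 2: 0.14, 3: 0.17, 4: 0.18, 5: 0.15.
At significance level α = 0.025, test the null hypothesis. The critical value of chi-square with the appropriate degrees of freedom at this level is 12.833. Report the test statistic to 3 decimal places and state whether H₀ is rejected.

2.133; do not reject

Expected counts E_i = n·p_i: 141×0.20 = 28.2, 141×0.16 = 22.56, 141×0.14 = 19.74, 141×0.17 = 23.97, 141×0.18 = 25.38, 141×0.15 = 21.15.
0: (25 − 28.2)²/28.2 = 10.24/28.2 = 0.3631
1: (19 − 22.56)²/22.56 = 12.6736/22.56 = 0.5618
2: (21 − 19.74)²/19.74 = 1.5876/19.74 = 0.0804
3: (24 − 23.97)²/23.97 = 0.0009/23.97 = 0.0000
4: (26 − 25.38)²/25.38 = 0.3844/25.38 = 0.0151
5: (26 − 21.15)²/21.15 = 23.5225/21.15 = 1.1122
Sum = 2.133
df = 5. Since 2.133 < 12.833, we do not reject H₀.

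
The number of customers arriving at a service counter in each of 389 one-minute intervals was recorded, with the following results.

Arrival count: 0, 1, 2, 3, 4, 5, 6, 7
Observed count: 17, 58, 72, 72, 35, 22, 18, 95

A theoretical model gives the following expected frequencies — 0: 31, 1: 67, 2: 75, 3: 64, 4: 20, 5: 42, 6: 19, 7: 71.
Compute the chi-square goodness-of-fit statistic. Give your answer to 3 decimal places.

37.591

χ² = (17−31)²/31 + (58−67)²/67 + (72−75)²/75 + (72−64)²/64 + (35−20)²/20 + (22−42)²/42 + (18−19)²/19 + (95−71)²/71
   = 6.3226 + 1.2090 + 0.1200 + 1.0000 + 11.2500 + 9.5238 + 0.0526 + 8.1127
Sum = 37.591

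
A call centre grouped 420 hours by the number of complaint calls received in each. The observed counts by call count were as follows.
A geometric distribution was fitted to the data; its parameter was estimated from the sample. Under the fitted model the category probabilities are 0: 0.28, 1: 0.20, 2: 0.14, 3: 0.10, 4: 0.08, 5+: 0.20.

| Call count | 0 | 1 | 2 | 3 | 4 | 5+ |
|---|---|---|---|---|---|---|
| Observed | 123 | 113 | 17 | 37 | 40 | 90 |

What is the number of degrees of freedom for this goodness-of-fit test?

There are k = 6 categories and 1 parameter estimated from the data, so df = 6 − 1 − 1 = 4.

4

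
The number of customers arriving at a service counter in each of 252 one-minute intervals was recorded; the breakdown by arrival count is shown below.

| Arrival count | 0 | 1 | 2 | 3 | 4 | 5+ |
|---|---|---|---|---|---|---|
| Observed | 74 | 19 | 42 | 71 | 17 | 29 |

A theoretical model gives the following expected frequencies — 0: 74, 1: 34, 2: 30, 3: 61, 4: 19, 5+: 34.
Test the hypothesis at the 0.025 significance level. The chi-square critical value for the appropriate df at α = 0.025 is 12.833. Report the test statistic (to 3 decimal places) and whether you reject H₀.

χ² = (74−74)²/74 + (19−34)²/34 + (42−30)²/30 + (71−61)²/61 + (17−19)²/19 + (29−34)²/34
   = 0.0000 + 6.6176 + 4.8000 + 1.6393 + 0.2105 + 0.7353
Sum = 14.003
df = 5. Since 14.003 > 12.833, we reject H₀.

14.003; reject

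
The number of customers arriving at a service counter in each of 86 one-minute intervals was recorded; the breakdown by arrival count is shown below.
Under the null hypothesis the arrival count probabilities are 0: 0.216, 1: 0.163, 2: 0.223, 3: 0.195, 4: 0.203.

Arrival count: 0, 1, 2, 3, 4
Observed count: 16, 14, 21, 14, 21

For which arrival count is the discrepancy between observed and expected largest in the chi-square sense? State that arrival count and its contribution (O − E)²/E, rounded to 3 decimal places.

Expected counts E_i = n·p_i: 86×0.216 = 18.576, 86×0.163 = 14.018, 86×0.223 = 19.178, 86×0.195 = 16.77, 86×0.203 = 17.458.
cat         O        E   (O−E)²/E
0          16   18.576     0.3572
1          14   14.018     0.0000
2          21   19.178     0.1731
3          14    16.77     0.4575
4          21   17.458     0.7186
The largest term is for 4: 0.719.

4, 0.719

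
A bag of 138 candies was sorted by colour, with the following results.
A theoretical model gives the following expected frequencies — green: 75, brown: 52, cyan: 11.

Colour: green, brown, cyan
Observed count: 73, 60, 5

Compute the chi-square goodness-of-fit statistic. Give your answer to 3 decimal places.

4.557

χ² = (73−75)²/75 + (60−52)²/52 + (5−11)²/11
   = 0.0533 + 1.2308 + 3.2727
Sum = 4.557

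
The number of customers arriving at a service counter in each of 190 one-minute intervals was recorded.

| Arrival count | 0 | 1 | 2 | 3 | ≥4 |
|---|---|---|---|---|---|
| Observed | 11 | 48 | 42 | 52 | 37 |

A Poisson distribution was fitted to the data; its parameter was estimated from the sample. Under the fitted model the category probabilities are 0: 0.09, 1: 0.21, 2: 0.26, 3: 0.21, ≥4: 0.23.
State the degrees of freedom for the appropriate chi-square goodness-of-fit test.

3

There are k = 5 categories and 1 parameter estimated from the data, so df = 5 − 1 − 1 = 3.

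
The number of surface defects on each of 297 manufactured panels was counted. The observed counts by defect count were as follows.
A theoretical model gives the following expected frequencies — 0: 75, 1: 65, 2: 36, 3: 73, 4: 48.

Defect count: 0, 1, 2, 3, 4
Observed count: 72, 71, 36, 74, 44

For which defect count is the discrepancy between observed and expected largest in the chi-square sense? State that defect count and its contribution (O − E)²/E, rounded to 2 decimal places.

χ² = (72−75)²/75 + (71−65)²/65 + (36−36)²/36 + (74−73)²/73 + (44−48)²/48
   = 0.120 + 0.554 + 0.000 + 0.014 + 0.333
The largest term is for 1: 0.55.

1, 0.55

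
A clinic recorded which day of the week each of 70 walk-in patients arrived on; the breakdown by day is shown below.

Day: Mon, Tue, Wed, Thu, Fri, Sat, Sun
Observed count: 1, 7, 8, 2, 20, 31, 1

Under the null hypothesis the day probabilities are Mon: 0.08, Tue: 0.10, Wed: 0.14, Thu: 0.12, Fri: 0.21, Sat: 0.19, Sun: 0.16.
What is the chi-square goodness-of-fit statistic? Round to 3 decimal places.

Expected counts E_i = n·p_i: 70×0.08 = 5.6, 70×0.10 = 7, 70×0.14 = 9.8, 70×0.12 = 8.4, 70×0.21 = 14.7, 70×0.19 = 13.3, 70×0.16 = 11.2.
χ² = (1−5.6)²/5.6 + (7−7)²/7 + (8−9.8)²/9.8 + (2−8.4)²/8.4 + (20−14.7)²/14.7 + (31−13.3)²/13.3 + (1−11.2)²/11.2
   = 3.7786 + 0.0000 + 0.3306 + 4.8762 + 1.9109 + 23.5556 + 9.2893
Sum = 43.741

43.741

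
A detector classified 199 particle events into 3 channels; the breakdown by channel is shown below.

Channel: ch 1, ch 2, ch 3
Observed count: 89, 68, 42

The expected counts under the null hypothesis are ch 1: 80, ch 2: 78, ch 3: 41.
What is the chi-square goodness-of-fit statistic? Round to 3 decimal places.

2.319

ch 1: (89 − 80)²/80 = 81/80 = 1.0125
ch 2: (68 − 78)²/78 = 100/78 = 1.2821
ch 3: (42 − 41)²/41 = 1/41 = 0.0244
Sum = 2.319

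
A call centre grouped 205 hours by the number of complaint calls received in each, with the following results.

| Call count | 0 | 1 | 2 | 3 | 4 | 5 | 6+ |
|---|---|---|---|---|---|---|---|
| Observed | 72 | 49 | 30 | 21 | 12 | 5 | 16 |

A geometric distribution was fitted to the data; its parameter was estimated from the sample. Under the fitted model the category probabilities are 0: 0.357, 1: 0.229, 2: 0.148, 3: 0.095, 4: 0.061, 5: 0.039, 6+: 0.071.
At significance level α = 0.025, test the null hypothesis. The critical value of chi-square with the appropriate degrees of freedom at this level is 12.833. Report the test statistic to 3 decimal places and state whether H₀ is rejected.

Expected counts E_i = n·p_i: 205×0.357 = 73.185, 205×0.229 = 46.945, 205×0.148 = 30.34, 205×0.095 = 19.475, 205×0.061 = 12.505, 205×0.039 = 7.995, 205×0.071 = 14.555.
cat         O        E   (O−E)²/E
0          72   73.185     0.0192
1          49   46.945     0.0900
2          30    30.34     0.0038
3          21   19.475     0.1194
4          12   12.505     0.0204
5           5    7.995     1.1220
6+         16   14.555     0.1435
Sum = 1.518
df = 5. Since 1.518 < 12.833, we do not reject H₀.

1.518; do not reject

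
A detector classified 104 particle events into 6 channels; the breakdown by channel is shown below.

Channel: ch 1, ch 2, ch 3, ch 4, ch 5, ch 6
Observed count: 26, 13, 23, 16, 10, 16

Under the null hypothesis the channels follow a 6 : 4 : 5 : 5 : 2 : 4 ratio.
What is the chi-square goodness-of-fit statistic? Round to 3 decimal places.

Ratio total = 26. Expected counts: 104×6/26 = 24, 104×4/26 = 16, 104×5/26 = 20, 104×5/26 = 20, 104×2/26 = 8, 104×4/26 = 16.
χ² = (26−24)²/24 + (13−16)²/16 + (23−20)²/20 + (16−20)²/20 + (10−8)²/8 + (16−16)²/16
   = 0.1667 + 0.5625 + 0.4500 + 0.8000 + 0.5000 + 0.0000
Sum = 2.479

2.479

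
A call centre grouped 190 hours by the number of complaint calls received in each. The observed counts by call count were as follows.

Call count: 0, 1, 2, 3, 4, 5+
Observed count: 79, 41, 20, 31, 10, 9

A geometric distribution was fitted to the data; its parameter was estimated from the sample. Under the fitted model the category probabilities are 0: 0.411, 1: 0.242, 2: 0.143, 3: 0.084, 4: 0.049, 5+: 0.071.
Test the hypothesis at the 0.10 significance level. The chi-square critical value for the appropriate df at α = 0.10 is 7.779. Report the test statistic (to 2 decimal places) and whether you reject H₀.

Expected counts E_i = n·p_i: 190×0.411 = 78.09, 190×0.242 = 45.98, 190×0.143 = 27.17, 190×0.084 = 15.96, 190×0.049 = 9.31, 190×0.071 = 13.49.
0: (79 − 78.09)²/78.09 = 0.8281/78.09 = 0.011
1: (41 − 45.98)²/45.98 = 24.8004/45.98 = 0.539
2: (20 − 27.17)²/27.17 = 51.4089/27.17 = 1.892
3: (31 − 15.96)²/15.96 = 226.2016/15.96 = 14.173
4: (10 − 9.31)²/9.31 = 0.4761/9.31 = 0.051
5+: (9 − 13.49)²/13.49 = 20.1601/13.49 = 1.494
Sum = 18.16
df = 4. Since 18.16 > 7.779, we reject H₀.

18.16; reject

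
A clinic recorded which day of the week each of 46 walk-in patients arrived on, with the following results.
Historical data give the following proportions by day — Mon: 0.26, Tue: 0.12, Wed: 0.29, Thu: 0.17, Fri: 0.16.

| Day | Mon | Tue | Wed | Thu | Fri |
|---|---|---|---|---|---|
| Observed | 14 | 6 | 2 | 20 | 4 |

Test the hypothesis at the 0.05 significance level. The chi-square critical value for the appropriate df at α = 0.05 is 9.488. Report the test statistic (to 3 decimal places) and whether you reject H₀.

30.534; reject

Expected counts E_i = n·p_i: 46×0.26 = 11.96, 46×0.12 = 5.52, 46×0.29 = 13.34, 46×0.17 = 7.82, 46×0.16 = 7.36.
cat         O        E   (O−E)²/E
Mon        14    11.96     0.3480
Tue         6     5.52     0.0417
Wed         2    13.34     9.6399
Thu        20     7.82    18.9709
Fri         4     7.36     1.5339
Sum = 30.534
df = 4. Since 30.534 > 9.488, we reject H₀.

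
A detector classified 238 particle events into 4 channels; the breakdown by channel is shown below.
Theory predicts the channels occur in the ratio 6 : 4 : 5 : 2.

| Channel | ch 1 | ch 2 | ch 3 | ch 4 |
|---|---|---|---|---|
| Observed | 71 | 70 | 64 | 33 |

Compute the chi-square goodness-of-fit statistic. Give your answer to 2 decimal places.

6.92

Ratio total = 17. Expected counts: 238×6/17 = 84, 238×4/17 = 56, 238×5/17 = 70, 238×2/17 = 28.
χ² = (71−84)²/84 + (70−56)²/56 + (64−70)²/70 + (33−28)²/28
   = 2.012 + 3.500 + 0.514 + 0.893
Sum = 6.92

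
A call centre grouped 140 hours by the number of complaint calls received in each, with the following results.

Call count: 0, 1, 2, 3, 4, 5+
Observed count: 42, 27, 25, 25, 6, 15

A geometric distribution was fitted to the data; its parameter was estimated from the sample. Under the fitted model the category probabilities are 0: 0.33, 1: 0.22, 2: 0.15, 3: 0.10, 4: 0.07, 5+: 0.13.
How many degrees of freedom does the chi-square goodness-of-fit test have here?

4

There are k = 6 categories and 1 parameter estimated from the data, so df = 6 − 1 − 1 = 4.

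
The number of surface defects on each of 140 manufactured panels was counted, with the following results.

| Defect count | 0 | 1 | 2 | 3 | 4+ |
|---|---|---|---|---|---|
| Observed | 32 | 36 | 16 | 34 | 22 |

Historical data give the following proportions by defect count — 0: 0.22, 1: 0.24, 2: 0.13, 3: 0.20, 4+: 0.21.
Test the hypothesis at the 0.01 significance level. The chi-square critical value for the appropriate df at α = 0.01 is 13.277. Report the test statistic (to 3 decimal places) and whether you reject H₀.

3.632; do not reject

Expected counts E_i = n·p_i: 140×0.22 = 30.8, 140×0.24 = 33.6, 140×0.13 = 18.2, 140×0.20 = 28, 140×0.21 = 29.4.
0: (32 − 30.8)²/30.8 = 1.44/30.8 = 0.0468
1: (36 − 33.6)²/33.6 = 5.76/33.6 = 0.1714
2: (16 − 18.2)²/18.2 = 4.84/18.2 = 0.2659
3: (34 − 28)²/28 = 36/28 = 1.2857
4+: (22 − 29.4)²/29.4 = 54.76/29.4 = 1.8626
Sum = 3.632
df = 4. Since 3.632 < 13.277, we do not reject H₀.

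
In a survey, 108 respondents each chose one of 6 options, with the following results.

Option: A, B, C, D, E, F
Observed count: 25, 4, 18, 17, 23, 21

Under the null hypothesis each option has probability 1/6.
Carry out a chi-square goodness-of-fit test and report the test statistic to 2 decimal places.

15.56

Under H₀ each category has probability 1/6, so each expected count is 108/6 = 18.
cat         O        E   (O−E)²/E
A          25       18      2.722
B           4       18     10.889
C          18       18      0.000
D          17       18      0.056
E          23       18      1.389
F          21       18      0.500
Sum = 15.56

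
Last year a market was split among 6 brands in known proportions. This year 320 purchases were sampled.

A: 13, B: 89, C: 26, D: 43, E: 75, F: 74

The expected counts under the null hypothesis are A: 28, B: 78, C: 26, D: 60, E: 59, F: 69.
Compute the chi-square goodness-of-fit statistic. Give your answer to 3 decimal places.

χ² = (13−28)²/28 + (89−78)²/78 + (26−26)²/26 + (43−60)²/60 + (75−59)²/59 + (74−69)²/69
   = 8.0357 + 1.5513 + 0.0000 + 4.8167 + 4.3390 + 0.3623
Sum = 19.105

19.105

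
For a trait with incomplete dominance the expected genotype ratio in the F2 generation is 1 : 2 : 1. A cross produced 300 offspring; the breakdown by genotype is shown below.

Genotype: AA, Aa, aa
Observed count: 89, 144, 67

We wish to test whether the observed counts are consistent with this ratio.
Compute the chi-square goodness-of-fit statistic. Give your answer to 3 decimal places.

3.707

Ratio total = 4. Expected counts: 300×1/4 = 75, 300×2/4 = 150, 300×1/4 = 75.
cat         O        E   (O−E)²/E
AA         89       75     2.6133
Aa        144      150     0.2400
aa         67       75     0.8533
Sum = 3.707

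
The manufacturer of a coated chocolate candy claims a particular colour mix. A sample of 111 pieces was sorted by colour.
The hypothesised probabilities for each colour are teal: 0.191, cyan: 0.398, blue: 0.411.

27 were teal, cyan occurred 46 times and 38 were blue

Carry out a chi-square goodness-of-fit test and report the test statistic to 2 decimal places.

Expected counts E_i = n·p_i: 111×0.191 = 21.201, 111×0.398 = 44.178, 111×0.411 = 45.621.
cat         O        E   (O−E)²/E
teal       27   21.201      1.586
cyan       46   44.178      0.075
blue       38   45.621      1.273
Sum = 2.93

2.93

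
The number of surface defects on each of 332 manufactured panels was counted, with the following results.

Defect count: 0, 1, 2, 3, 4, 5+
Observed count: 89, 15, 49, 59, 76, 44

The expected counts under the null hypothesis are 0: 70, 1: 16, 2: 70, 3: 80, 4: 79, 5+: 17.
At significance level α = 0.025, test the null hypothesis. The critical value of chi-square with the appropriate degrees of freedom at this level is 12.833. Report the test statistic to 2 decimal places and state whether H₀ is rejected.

cat         O        E   (O−E)²/E
0          89       70      5.157
1          15       16      0.063
2          49       70      6.300
3          59       80      5.513
4          76       79      0.114
5+         44       17     42.882
Sum = 60.03
df = 5. Since 60.03 > 12.833, we reject H₀.

60.03; reject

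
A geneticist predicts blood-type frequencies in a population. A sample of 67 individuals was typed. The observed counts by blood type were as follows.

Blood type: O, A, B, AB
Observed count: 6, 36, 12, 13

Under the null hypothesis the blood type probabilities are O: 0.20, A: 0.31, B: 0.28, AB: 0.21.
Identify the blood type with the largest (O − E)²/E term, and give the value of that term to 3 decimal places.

A, 11.168

Expected counts E_i = n·p_i: 67×0.20 = 13.4, 67×0.31 = 20.77, 67×0.28 = 18.76, 67×0.21 = 14.07.
O: (6 − 13.4)²/13.4 = 54.76/13.4 = 4.0866
A: (36 − 20.77)²/20.77 = 231.9529/20.77 = 11.1677
B: (12 − 18.76)²/18.76 = 45.6976/18.76 = 2.4359
AB: (13 − 14.07)²/14.07 = 1.1449/14.07 = 0.0814
The largest term is for A: 11.168.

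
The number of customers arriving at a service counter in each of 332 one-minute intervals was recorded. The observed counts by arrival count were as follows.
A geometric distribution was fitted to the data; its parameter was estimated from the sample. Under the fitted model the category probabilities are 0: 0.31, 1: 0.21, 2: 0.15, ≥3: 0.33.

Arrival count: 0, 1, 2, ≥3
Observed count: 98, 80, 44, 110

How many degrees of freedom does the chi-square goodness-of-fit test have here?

There are k = 4 categories and 1 parameter estimated from the data, so df = 4 − 1 − 1 = 2.

2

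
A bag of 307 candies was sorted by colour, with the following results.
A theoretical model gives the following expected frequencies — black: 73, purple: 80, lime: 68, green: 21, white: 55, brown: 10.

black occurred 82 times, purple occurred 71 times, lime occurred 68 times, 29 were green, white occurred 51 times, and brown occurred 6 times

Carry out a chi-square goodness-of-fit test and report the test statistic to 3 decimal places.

7.061

cat         O        E   (O−E)²/E
black      82       73     1.1096
purple     71       80     1.0125
lime       68       68     0.0000
green      29       21     3.0476
white      51       55     0.2909
brown       6       10     1.6000
Sum = 7.061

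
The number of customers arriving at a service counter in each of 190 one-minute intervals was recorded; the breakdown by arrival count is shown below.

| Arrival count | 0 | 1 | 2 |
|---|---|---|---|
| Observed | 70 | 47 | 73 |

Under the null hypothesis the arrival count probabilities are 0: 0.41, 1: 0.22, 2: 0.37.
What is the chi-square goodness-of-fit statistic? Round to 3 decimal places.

Expected counts E_i = n·p_i: 190×0.41 = 77.9, 190×0.22 = 41.8, 190×0.37 = 70.3.
χ² = (70−77.9)²/77.9 + (47−41.8)²/41.8 + (73−70.3)²/70.3
   = 0.8012 + 0.6469 + 0.1037
Sum = 1.552

1.552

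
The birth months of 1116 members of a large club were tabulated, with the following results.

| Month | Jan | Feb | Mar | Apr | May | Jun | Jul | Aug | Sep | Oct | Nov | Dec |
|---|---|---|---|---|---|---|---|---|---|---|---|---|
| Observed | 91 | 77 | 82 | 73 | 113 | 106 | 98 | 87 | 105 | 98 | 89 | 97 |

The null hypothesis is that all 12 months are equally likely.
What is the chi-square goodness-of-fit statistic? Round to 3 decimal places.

17.333

Under H₀ each category has probability 1/12, so each expected count is 1116/12 = 93.
Jan: (91 − 93)²/93 = 4/93 = 0.0430
Feb: (77 − 93)²/93 = 256/93 = 2.7527
Mar: (82 − 93)²/93 = 121/93 = 1.3011
Apr: (73 − 93)²/93 = 400/93 = 4.3011
May: (113 − 93)²/93 = 400/93 = 4.3011
Jun: (106 − 93)²/93 = 169/93 = 1.8172
Jul: (98 − 93)²/93 = 25/93 = 0.2688
Aug: (87 − 93)²/93 = 36/93 = 0.3871
Sep: (105 − 93)²/93 = 144/93 = 1.5484
Oct: (98 − 93)²/93 = 25/93 = 0.2688
Nov: (89 − 93)²/93 = 16/93 = 0.1720
Dec: (97 − 93)²/93 = 16/93 = 0.1720
Sum = 17.333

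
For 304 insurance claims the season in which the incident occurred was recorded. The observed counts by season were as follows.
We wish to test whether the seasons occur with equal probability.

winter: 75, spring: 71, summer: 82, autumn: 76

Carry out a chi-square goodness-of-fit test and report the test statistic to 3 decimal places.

0.816

Expected count for each of the 4 categories: 304/4 = 76.
χ² = (75−76)²/76 + (71−76)²/76 + (82−76)²/76 + (76−76)²/76
   = 0.0132 + 0.3289 + 0.4737 + 0.0000
Sum = 0.816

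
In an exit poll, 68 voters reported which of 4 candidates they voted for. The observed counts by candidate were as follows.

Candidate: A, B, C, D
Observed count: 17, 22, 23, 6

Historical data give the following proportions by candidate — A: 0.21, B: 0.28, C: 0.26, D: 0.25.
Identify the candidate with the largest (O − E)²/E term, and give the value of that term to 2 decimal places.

Expected counts E_i = n·p_i: 68×0.21 = 14.28, 68×0.28 = 19.04, 68×0.26 = 17.68, 68×0.25 = 17.
cat         O        E   (O−E)²/E
A          17    14.28      0.518
B          22    19.04      0.460
C          23    17.68      1.601
D           6       17      7.118
The largest term is for D: 7.12.

D, 7.12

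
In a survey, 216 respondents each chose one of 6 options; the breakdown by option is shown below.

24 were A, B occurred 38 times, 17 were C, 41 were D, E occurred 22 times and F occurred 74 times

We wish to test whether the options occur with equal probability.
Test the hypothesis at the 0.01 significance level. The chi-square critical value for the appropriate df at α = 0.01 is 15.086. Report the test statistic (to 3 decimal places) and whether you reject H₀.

Expected count for each of the 6 categories: 216/6 = 36.
χ² = (24−36)²/36 + (38−36)²/36 + (17−36)²/36 + (41−36)²/36 + (22−36)²/36 + (74−36)²/36
   = 4.0000 + 0.1111 + 10.0278 + 0.6944 + 5.4444 + 40.1111
Sum = 60.389
df = 5. Since 60.389 > 15.086, we reject H₀.

60.389; reject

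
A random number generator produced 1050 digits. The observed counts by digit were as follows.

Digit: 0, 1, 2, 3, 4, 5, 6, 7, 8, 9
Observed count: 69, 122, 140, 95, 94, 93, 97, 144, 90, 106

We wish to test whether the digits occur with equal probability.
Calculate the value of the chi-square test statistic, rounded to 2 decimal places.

Under H₀ each category has probability 1/10, so each expected count is 1050/10 = 105.
0: (69 − 105)²/105 = 1296/105 = 12.343
1: (122 − 105)²/105 = 289/105 = 2.752
2: (140 − 105)²/105 = 1225/105 = 11.667
3: (95 − 105)²/105 = 100/105 = 0.952
4: (94 − 105)²/105 = 121/105 = 1.152
5: (93 − 105)²/105 = 144/105 = 1.371
6: (97 − 105)²/105 = 64/105 = 0.610
7: (144 − 105)²/105 = 1521/105 = 14.486
8: (90 − 105)²/105 = 225/105 = 2.143
9: (106 − 105)²/105 = 1/105 = 0.010
Sum = 47.49

47.49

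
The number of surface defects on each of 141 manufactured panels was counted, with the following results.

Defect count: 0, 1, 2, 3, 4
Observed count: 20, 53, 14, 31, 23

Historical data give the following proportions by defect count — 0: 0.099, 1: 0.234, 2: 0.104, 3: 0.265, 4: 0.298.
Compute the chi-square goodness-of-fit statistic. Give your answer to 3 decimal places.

Expected counts E_i = n·p_i: 141×0.099 = 13.959, 141×0.234 = 32.994, 141×0.104 = 14.664, 141×0.265 = 37.365, 141×0.298 = 42.018.
cat         O        E   (O−E)²/E
0          20   13.959     2.6143
1          53   32.994    12.1307
2          14   14.664     0.0301
3          31   37.365     1.0843
4          23   42.018     8.6078
Sum = 24.467

24.467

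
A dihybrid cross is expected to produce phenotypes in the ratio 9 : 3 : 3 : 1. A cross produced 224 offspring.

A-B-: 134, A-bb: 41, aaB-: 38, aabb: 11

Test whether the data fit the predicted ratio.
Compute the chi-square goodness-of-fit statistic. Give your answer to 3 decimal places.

1.556

Ratio total = 16. Expected counts: 224×9/16 = 126, 224×3/16 = 42, 224×3/16 = 42, 224×1/16 = 14.
cat         O        E   (O−E)²/E
A-B-      134      126     0.5079
A-bb       41       42     0.0238
aaB-       38       42     0.3810
aabb       11       14     0.6429
Sum = 1.556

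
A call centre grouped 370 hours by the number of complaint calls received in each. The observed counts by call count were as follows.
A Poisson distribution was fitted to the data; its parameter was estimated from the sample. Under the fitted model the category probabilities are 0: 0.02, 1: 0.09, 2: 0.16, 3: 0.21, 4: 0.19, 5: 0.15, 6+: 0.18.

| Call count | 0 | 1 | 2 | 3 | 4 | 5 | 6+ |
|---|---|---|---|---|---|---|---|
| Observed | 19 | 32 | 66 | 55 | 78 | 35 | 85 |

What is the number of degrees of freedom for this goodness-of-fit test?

There are k = 7 categories and 1 parameter estimated from the data, so df = 7 − 1 − 1 = 5.

5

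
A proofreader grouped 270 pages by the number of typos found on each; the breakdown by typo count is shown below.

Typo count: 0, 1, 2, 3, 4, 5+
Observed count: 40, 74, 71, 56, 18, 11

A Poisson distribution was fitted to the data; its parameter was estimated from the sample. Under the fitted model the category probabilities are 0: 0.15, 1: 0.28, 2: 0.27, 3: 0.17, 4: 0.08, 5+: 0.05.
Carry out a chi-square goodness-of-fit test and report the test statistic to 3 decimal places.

Expected counts E_i = n·p_i: 270×0.15 = 40.5, 270×0.28 = 75.6, 270×0.27 = 72.9, 270×0.17 = 45.9, 270×0.08 = 21.6, 270×0.05 = 13.5.
0: (40 − 40.5)²/40.5 = 0.25/40.5 = 0.0062
1: (74 − 75.6)²/75.6 = 2.56/75.6 = 0.0339
2: (71 − 72.9)²/72.9 = 3.61/72.9 = 0.0495
3: (56 − 45.9)²/45.9 = 102.01/45.9 = 2.2224
4: (18 − 21.6)²/21.6 = 12.96/21.6 = 0.6000
5+: (11 − 13.5)²/13.5 = 6.25/13.5 = 0.4630
Sum = 3.375

3.375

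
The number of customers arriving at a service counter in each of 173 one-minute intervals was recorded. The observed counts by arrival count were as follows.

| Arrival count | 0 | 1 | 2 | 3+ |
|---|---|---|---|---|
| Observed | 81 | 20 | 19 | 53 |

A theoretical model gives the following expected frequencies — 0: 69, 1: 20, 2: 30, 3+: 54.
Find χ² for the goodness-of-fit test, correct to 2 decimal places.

6.14

0: (81 − 69)²/69 = 144/69 = 2.087
1: (20 − 20)²/20 = 0/20 = 0.000
2: (19 − 30)²/30 = 121/30 = 4.033
3+: (53 − 54)²/54 = 1/54 = 0.019
Sum = 6.14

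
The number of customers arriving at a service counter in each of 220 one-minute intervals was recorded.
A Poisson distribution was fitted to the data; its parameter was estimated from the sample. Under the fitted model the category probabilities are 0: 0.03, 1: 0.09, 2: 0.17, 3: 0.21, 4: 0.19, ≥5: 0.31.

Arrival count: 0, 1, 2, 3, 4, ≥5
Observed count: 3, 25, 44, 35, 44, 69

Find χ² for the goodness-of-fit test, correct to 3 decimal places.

7.334

Expected counts E_i = n·p_i: 220×0.03 = 6.6, 220×0.09 = 19.8, 220×0.17 = 37.4, 220×0.21 = 46.2, 220×0.19 = 41.8, 220×0.31 = 68.2.
cat         O        E   (O−E)²/E
0           3      6.6     1.9636
1          25     19.8     1.3657
2          44     37.4     1.1647
3          35     46.2     2.7152
4          44     41.8     0.1158
≥5         69     68.2     0.0094
Sum = 7.334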